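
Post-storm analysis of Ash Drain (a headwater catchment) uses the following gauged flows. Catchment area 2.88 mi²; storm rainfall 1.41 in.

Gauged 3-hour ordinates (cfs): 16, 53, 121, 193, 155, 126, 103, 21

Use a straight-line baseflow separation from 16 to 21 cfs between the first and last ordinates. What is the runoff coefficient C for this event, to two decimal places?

ΣQ_DR = 640.0 cfs; V = ΣQ_DR·Δt = 6.912 × 10^6 ft³.
Runoff depth d = V / A = 1.033 in.
C = d / P = 1.033 / 1.41 = 0.73.

C ≈ 0.73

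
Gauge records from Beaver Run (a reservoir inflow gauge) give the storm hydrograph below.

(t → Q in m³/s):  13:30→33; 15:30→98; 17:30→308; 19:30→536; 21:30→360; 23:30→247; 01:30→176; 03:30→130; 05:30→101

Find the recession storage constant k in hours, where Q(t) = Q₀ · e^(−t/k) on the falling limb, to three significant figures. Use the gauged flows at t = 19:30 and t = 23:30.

On the falling limb, Q drops from 536 to 247 m³/s between t = 19:30 and t = 23:30 (Δt = 4 h).
k = −Δt / ln(Q₂/Q₁) = −4 / ln(247/536) = 5.16 h.

k ≈ 5.16 h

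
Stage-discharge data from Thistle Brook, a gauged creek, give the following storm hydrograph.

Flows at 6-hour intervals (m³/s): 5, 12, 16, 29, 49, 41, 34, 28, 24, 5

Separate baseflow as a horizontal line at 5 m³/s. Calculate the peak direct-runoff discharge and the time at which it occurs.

Q_p = 44.0 m³/s at t = 24 h

Subtracting baseflow gives direct-runoff ordinates: 0.0, 7.0, 11.0, 24.0, 44.0, 36.0, 29.0, 23.0, 19.0, 0.0 m³/s.
The maximum is 44.0 m³/s, occurring at the reading for t = 24 h.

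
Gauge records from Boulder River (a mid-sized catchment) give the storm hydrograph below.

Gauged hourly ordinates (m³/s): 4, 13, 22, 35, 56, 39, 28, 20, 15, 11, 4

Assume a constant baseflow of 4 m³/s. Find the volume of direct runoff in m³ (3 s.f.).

V ≈ 7.31 × 10^5 m³

Direct-runoff ordinates (Q − Q_b): 0.0, 9.0, 18.0, 31.0, 52.0, 35.0, 24.0, 16.0, 11.0, 7.0, 0.0 m³/s.
ΣQ_DR = 203.0 m³/s.
With Δt = 1 h = 3600 s, V = ΣQ_DR · Δt = 203.0 × 3600 = 7.31 × 10^5 m³.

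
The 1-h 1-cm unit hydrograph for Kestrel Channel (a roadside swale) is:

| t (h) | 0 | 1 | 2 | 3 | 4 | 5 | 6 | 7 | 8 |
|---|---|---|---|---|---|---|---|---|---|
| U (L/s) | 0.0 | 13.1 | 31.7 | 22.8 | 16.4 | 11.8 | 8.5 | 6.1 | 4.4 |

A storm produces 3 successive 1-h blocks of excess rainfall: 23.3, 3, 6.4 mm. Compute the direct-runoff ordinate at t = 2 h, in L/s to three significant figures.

By discrete convolution, Q_j = Σ (P_i / 10 mm) · U_{j−i}.
At t = 2 h (j=2): Q = (23.3/10)·31.7 + (3/10)·13.1 + (6.4/10)·0.0 = 77.8 L/s.

Q ≈ 77.8 L/s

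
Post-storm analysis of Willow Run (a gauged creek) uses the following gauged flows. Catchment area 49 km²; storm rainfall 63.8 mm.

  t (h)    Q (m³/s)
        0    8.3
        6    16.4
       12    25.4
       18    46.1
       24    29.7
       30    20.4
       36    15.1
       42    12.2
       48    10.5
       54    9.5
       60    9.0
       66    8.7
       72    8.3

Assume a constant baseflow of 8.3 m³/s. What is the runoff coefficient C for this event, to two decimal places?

C ≈ 0.77

ΣQ_DR = 111.7 m³/s; V = ΣQ_DR·Δt = 2.413 × 10^6 m³.
Runoff depth d = V / A = 49.24 mm.
C = d / P = 49.24 / 63.8 = 0.77.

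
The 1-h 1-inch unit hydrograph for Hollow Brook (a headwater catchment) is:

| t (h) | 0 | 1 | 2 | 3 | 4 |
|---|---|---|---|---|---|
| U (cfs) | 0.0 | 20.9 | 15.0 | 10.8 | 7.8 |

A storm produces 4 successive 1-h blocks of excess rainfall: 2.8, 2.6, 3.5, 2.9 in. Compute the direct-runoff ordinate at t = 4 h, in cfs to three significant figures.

By discrete convolution, Q_j = Σ (P_i / 1 in) · U_{j−i}.
At t = 4 h (j=4): Q = (2.8/1)·7.8 + (2.6/1)·10.8 + (3.5/1)·15.0 + (2.9/1)·20.9 = 163 cfs.

Q ≈ 163 cfs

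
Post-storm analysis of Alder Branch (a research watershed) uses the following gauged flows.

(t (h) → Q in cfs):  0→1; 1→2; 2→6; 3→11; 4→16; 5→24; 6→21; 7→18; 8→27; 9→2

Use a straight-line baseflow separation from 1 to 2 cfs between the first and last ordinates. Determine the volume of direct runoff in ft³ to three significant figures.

Direct-runoff ordinates (Q − Q_b): 0.00, 0.89, 4.78, 9.67, 14.56, 22.44, 19.33, 16.22, 25.11, 0.00 cfs.
ΣQ_DR = 113.0 cfs.
With Δt = 1 h = 3600 s, V = ΣQ_DR · Δt = 113.0 × 3600 = 4.07 × 10^5 ft³.

V ≈ 4.07 × 10^5 ft³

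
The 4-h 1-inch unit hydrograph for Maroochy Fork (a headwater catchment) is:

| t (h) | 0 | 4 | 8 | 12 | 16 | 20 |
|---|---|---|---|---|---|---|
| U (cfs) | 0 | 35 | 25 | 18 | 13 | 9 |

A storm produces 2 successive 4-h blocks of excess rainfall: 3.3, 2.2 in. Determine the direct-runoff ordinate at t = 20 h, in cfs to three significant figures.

Q ≈ 58.3 cfs

By discrete convolution, Q_j = Σ (P_i / 1 in) · U_{j−i}.
At t = 20 h (j=5): Q = (3.3/1)·9 + (2.2/1)·13 = 58.3 cfs.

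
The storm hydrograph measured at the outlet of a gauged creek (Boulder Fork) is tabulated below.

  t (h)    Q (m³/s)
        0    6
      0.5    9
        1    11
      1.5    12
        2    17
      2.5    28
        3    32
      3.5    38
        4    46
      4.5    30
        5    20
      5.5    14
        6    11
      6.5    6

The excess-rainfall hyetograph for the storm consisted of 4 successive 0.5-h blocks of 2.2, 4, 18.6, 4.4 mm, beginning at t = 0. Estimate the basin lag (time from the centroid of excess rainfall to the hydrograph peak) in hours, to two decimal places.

t_L ≈ 2.82 h

Centroid of excess rainfall: t_c = Σ P_i·t̄_i / ΣP_i = 1.1815 h (block centres at 0.25, 0.75, 1.25, 1.75 h).
Hydrograph peak occurs at t = 4 h, so basin lag t_L = 4 − 1.1815 = 2.82 h.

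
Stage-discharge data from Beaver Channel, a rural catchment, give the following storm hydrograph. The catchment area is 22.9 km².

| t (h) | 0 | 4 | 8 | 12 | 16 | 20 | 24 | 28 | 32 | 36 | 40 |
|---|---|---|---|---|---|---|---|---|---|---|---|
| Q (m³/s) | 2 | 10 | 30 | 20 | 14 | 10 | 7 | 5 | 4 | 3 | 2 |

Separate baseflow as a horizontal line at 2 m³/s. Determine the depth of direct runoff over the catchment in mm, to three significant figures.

Direct runoff: 0.0, 8.0, 28.0, 18.0, 12.0, 8.0, 5.0, 3.0, 2.0, 1.0, 0.0 m³/s; ΣQ_DR = 85.00 m³/s.
V = ΣQ_DR · Δt = 85.00 × 14400 s = 1.224 × 10^6 m³.
Over A = 22.9 km², depth = V / A = 53.4 mm.

d ≈ 53.4 mm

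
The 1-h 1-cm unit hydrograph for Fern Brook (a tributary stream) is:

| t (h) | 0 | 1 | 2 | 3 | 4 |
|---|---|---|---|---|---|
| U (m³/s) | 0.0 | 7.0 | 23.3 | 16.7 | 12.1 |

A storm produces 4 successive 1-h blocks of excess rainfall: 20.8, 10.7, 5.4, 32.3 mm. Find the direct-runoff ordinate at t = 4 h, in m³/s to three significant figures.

By discrete convolution, Q_j = Σ (P_i / 10 mm) · U_{j−i}.
At t = 4 h (j=4): Q = (20.8/10)·12.1 + (10.7/10)·16.7 + (5.4/10)·23.3 + (32.3/10)·7.0 = 78.2 m³/s.

Q ≈ 78.2 m³/s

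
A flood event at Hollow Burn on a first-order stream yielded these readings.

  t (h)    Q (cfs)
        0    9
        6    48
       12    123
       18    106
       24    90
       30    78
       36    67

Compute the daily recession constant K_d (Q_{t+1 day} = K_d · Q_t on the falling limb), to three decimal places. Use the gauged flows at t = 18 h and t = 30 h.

K_d ≈ 0.541

Between t = 18 h and t = 30 h the flow falls from 106 to 78 cfs over 2×6 h = 12 h.
Per-interval ratio K = (78/106)^(1/2) = 0.8578; K_d = K^(24/6) = 0.541.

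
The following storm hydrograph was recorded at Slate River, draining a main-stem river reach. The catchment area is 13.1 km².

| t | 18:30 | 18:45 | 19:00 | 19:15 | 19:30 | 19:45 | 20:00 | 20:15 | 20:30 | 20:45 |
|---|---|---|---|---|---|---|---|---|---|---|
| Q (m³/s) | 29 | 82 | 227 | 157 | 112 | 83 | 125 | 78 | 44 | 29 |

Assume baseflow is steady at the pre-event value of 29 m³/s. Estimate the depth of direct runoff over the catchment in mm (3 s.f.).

d ≈ 46.4 mm

Direct runoff: 0.0, 53.0, 198.0, 128.0, 83.0, 54.0, 96.0, 49.0, 15.0, 0.0 m³/s; ΣQ_DR = 676.0 m³/s.
V = ΣQ_DR · Δt = 676.0 × 900 s = 6.084 × 10^5 m³.
Over A = 13.1 km², depth = V / A = 46.4 mm.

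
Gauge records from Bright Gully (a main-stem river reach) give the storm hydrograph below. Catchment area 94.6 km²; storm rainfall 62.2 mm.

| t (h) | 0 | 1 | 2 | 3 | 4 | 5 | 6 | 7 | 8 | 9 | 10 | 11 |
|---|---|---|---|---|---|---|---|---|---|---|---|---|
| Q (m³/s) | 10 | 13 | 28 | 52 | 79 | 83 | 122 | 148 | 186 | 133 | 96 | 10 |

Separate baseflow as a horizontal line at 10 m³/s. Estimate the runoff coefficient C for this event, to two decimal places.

ΣQ_DR = 840.0 m³/s; V = ΣQ_DR·Δt = 3.024 × 10^6 m³.
Runoff depth d = V / A = 31.97 mm.
C = d / P = 31.97 / 62.2 = 0.51.

C ≈ 0.51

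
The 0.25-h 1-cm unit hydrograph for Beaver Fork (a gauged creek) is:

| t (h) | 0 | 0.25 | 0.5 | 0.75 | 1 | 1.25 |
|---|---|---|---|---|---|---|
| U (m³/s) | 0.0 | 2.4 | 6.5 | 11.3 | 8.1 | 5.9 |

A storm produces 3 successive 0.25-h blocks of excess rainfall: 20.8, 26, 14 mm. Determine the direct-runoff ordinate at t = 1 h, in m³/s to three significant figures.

By discrete convolution, Q_j = Σ (P_i / 10 mm) · U_{j−i}.
At t = 1 h (j=4): Q = (20.8/10)·8.1 + (26/10)·11.3 + (14/10)·6.5 = 55.3 m³/s.

Q ≈ 55.3 m³/s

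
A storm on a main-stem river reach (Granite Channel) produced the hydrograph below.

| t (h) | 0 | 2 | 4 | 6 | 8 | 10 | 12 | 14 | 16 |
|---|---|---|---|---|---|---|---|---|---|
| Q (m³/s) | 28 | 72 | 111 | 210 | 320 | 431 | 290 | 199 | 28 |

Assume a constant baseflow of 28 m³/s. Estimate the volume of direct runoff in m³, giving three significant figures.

Direct-runoff ordinates (Q − Q_b): 0.0, 44.0, 83.0, 182.0, 292.0, 403.0, 262.0, 171.0, 0.0 m³/s.
ΣQ_DR = 1437 m³/s.
With Δt = 2 h = 7200 s, V = ΣQ_DR · Δt = 1437 × 7200 = 1.03 × 10^7 m³.

V ≈ 1.03 × 10^7 m³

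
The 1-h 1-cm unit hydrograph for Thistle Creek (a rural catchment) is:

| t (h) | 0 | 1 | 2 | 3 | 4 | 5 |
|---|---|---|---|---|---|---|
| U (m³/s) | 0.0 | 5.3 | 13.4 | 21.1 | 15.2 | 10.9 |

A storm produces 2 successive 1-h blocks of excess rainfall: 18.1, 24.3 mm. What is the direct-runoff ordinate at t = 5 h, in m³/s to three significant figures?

By discrete convolution, Q_j = Σ (P_i / 10 mm) · U_{j−i}.
At t = 5 h (j=5): Q = (18.1/10)·10.9 + (24.3/10)·15.2 = 56.7 m³/s.

Q ≈ 56.7 m³/s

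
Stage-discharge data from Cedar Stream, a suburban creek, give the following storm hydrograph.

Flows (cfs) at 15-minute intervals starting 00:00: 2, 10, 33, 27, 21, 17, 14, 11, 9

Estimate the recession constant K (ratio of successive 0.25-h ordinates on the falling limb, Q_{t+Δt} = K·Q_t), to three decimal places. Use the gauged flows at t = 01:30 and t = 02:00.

K ≈ 0.802

Using the recession-limb readings at t = 01:30 and t = 02:00: Q falls from 14 to 9 cfs over 2 intervals.
K = (Q₂/Q₁)^(1/2) = (9/14)^(1/2) = 0.802.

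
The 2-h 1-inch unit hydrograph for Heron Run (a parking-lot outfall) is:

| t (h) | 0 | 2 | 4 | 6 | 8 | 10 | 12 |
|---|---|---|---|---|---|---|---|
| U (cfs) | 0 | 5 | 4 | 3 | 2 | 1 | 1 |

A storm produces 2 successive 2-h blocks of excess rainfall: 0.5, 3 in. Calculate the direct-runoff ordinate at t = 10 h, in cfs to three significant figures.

By discrete convolution, Q_j = Σ (P_i / 1 in) · U_{j−i}.
At t = 10 h (j=5): Q = (0.5/1)·1 + (3/1)·2 = 6.50 cfs.

Q ≈ 6.50 cfs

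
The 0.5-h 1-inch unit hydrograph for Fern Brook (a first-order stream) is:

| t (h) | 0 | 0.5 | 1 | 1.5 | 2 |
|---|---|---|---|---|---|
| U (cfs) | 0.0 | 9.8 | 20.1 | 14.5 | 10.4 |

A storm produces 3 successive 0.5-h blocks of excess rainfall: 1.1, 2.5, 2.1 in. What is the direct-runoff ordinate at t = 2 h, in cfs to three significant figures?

By discrete convolution, Q_j = Σ (P_i / 1 in) · U_{j−i}.
At t = 2 h (j=4): Q = (1.1/1)·10.4 + (2.5/1)·14.5 + (2.1/1)·20.1 = 89.9 cfs.

Q ≈ 89.9 cfs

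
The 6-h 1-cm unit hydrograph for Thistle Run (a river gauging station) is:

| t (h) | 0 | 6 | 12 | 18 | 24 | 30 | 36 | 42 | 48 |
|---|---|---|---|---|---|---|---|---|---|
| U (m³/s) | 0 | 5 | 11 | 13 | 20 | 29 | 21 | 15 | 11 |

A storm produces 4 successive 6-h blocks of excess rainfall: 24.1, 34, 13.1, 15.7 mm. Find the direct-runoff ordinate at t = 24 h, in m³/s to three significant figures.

Q ≈ 115 m³/s

By discrete convolution, Q_j = Σ (P_i / 10 mm) · U_{j−i}.
At t = 24 h (j=4): Q = (24.1/10)·20 + (34/10)·13 + (13.1/10)·11 + (15.7/10)·5 = 115 m³/s.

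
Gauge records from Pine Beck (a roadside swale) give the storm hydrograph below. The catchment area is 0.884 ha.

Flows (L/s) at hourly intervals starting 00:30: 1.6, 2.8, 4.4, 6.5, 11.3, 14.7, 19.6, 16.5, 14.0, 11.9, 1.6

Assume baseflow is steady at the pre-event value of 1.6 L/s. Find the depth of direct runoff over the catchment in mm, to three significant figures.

d ≈ 35.6 mm

Direct runoff: 0.0, 1.2, 2.8, 4.9, 9.7, 13.1, 18.0, 14.9, 12.4, 10.3, 0.0 L/s; ΣQ_DR = 87.30 L/s.
V = ΣQ_DR · Δt = 87.30 × 3600 s = 3.143 × 10^5 L.
Over A = 0.884 ha, depth = V / A = 35.6 mm.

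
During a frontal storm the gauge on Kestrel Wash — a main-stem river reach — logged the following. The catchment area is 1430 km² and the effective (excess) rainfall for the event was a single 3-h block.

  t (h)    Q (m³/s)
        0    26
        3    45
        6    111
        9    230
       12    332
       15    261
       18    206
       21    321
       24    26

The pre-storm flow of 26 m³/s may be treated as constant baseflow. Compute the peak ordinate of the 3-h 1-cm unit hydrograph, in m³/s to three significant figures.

Direct runoff: 0.0, 19.0, 85.0, 204.0, 306.0, 235.0, 180.0, 295.0, 0.0 m³/s; ΣQ_DR = 1324 m³/s, peak = 306.0 m³/s.
Runoff depth d = ΣQ_DR·Δt / A = 1324 × 10800 / (1430 km²) = 9.999 mm.
The 1-cm UH is the DRH scaled by (10 mm)/d, so U_p = 306.0 × 10/9.999 = 306 m³/s.

U_p ≈ 306 m³/s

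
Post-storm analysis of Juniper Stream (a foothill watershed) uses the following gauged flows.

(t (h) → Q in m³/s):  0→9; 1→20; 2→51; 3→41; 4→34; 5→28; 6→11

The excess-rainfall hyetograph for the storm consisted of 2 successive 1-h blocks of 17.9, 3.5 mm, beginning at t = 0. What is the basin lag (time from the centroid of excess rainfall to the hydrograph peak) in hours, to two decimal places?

Centroid of excess rainfall: t_c = Σ P_i·t̄_i / ΣP_i = 0.6636 h (block centres at 0.5, 1.5 h).
Hydrograph peak occurs at t = 2 h, so basin lag t_L = 2 − 0.6636 = 1.34 h.

t_L ≈ 1.34 h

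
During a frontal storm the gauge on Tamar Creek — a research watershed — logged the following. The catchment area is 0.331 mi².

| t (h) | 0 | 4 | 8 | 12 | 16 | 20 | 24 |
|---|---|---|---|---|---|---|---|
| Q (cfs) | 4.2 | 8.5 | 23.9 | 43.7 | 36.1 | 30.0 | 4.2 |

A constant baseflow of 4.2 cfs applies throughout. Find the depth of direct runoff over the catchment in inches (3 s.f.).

Direct runoff: 0.0, 4.3, 19.7, 39.5, 31.9, 25.8, 0.0 cfs; ΣQ_DR = 121.2 cfs.
V = ΣQ_DR · Δt = 121.2 × 14400 s = 1.745 × 10^6 ft³.
Over A = 0.331 mi², depth = V / A = 2.27 in.

d ≈ 2.27 in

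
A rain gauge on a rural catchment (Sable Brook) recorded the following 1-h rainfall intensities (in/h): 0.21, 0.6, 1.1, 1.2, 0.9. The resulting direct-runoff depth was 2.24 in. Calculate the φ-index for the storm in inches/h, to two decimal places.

φ ≈ 0.39 in/h

Only the 4 blocks with intensity above φ contribute runoff: 0.6, 1.1, 1.2, 0.9 in/h.
Σ(I−φ)·Δt = d  ⇒  (0.6+1.1+1.2+0.9 − 4φ)·1 = 2.24
φ = (3.800 − 2.24/1) / 4 = 0.39 in/h.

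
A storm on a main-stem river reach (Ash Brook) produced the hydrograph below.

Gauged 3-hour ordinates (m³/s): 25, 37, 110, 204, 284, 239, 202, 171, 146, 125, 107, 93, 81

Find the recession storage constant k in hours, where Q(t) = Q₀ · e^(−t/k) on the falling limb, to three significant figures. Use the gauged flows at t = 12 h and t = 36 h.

On the falling limb, Q drops from 284 to 81 m³/s between t = 12 h and t = 36 h (Δt = 24 h).
k = −Δt / ln(Q₂/Q₁) = −24 / ln(81/284) = 19.1 h.

k ≈ 19.1 h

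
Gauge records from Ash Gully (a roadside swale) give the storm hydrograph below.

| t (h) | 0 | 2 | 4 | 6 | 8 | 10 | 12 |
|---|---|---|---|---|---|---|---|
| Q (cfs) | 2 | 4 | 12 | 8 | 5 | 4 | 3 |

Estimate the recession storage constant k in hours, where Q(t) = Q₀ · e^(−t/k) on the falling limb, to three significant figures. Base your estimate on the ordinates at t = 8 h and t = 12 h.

k ≈ 7.83 h

On the falling limb, Q drops from 5 to 3 cfs between t = 8 h and t = 12 h (Δt = 4 h).
k = −Δt / ln(Q₂/Q₁) = −4 / ln(3/5) = 7.83 h.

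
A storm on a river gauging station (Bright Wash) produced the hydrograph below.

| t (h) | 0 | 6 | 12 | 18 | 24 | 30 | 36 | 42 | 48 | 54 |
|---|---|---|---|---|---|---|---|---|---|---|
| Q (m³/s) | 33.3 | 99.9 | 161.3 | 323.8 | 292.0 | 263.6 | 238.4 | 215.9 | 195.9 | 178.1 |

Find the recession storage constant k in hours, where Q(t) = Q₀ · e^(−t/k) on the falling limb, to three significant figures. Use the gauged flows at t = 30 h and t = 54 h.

On the falling limb, Q drops from 263.6 to 178.1 m³/s between t = 30 h and t = 54 h (Δt = 24 h).
k = −Δt / ln(Q₂/Q₁) = −24 / ln(178.1/263.6) = 61.2 h.

k ≈ 61.2 h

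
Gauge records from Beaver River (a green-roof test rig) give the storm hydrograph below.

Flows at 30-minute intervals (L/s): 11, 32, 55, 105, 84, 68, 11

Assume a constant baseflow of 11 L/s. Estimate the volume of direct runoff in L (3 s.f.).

V ≈ 5.20 × 10^5 L

Direct-runoff ordinates (Q − Q_b): 0.0, 21.0, 44.0, 94.0, 73.0, 57.0, 0.0 L/s.
ΣQ_DR = 289.0 L/s.
With Δt = 0.5 h = 1800 s, V = ΣQ_DR · Δt = 289.0 × 1800 = 5.20 × 10^5 L.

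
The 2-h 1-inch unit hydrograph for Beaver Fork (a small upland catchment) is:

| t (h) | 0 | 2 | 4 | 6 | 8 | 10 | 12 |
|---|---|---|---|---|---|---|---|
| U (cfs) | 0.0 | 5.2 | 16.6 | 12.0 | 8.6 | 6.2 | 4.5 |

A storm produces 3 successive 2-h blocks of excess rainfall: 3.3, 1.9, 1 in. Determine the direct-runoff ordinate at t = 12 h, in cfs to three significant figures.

Q ≈ 35.2 cfs

By discrete convolution, Q_j = Σ (P_i / 1 in) · U_{j−i}.
At t = 12 h (j=6): Q = (3.3/1)·4.5 + (1.9/1)·6.2 + (1/1)·8.6 = 35.2 cfs.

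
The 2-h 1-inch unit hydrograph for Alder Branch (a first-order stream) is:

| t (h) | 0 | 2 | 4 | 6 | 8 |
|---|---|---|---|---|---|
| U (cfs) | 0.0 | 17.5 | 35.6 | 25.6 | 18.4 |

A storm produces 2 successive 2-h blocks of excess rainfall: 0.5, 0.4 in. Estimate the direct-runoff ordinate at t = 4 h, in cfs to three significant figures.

By discrete convolution, Q_j = Σ (P_i / 1 in) · U_{j−i}.
At t = 4 h (j=2): Q = (0.5/1)·35.6 + (0.4/1)·17.5 = 24.8 cfs.

Q ≈ 24.8 cfs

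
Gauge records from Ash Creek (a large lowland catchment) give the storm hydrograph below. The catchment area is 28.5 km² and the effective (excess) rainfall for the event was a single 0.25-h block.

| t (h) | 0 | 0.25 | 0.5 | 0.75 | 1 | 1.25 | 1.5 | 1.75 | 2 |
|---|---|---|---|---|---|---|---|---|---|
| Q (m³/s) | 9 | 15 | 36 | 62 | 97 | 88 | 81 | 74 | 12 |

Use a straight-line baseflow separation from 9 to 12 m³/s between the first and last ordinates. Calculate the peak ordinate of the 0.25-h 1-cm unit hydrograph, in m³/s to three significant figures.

Direct runoff: 0.00, 5.62, 26.25, 51.88, 86.50, 77.12, 69.75, 62.38, 0.00 m³/s; ΣQ_DR = 379.5 m³/s, peak = 86.50 m³/s.
Runoff depth d = ΣQ_DR·Δt / A = 379.5 × 900 / (28.5 km²) = 11.98 mm.
The 1-cm UH is the DRH scaled by (10 mm)/d, so U_p = 86.50 × 10/11.98 = 72.2 m³/s.

U_p ≈ 72.2 m³/s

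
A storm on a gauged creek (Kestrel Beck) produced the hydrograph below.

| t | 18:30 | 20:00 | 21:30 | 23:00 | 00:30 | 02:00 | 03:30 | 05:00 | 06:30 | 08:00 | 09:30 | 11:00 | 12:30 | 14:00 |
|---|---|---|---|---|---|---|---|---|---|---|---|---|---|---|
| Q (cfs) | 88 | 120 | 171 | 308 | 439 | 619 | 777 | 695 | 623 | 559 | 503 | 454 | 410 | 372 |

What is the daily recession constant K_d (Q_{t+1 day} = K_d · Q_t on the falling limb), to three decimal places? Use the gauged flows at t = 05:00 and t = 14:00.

Between t = 05:00 and t = 14:00 the flow falls from 695 to 372 cfs over 6×1.5 h = 9 h.
Per-interval ratio K = (372/695)^(1/6) = 0.9011; K_d = K^(24/1.5) = 0.189.

K_d ≈ 0.189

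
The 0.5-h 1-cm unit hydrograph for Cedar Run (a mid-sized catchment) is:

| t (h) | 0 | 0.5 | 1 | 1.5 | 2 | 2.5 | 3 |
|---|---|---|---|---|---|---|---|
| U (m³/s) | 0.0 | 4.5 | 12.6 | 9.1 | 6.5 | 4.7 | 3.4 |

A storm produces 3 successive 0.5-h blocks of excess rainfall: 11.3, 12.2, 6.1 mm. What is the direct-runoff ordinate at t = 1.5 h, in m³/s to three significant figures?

By discrete convolution, Q_j = Σ (P_i / 10 mm) · U_{j−i}.
At t = 1.5 h (j=3): Q = (11.3/10)·9.1 + (12.2/10)·12.6 + (6.1/10)·4.5 = 28.4 m³/s.

Q ≈ 28.4 m³/s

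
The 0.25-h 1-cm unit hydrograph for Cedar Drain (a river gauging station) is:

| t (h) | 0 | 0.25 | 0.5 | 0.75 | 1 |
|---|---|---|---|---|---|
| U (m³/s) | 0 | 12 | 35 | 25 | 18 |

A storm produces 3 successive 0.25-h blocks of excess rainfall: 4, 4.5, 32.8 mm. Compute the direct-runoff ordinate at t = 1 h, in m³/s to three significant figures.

Q ≈ 133 m³/s

By discrete convolution, Q_j = Σ (P_i / 10 mm) · U_{j−i}.
At t = 1 h (j=4): Q = (4/10)·18 + (4.5/10)·25 + (32.8/10)·35 = 133 m³/s.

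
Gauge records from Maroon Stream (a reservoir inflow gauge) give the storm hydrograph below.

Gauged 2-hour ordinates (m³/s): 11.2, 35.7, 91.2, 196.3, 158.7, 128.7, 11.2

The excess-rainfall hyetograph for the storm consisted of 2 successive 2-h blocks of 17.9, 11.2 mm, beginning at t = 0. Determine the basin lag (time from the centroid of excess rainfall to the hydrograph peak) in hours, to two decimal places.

t_L ≈ 4.23 h

Centroid of excess rainfall: t_c = Σ P_i·t̄_i / ΣP_i = 1.7698 h (block centres at 1, 3 h).
Hydrograph peak occurs at t = 6 h, so basin lag t_L = 6 − 1.7698 = 4.23 h.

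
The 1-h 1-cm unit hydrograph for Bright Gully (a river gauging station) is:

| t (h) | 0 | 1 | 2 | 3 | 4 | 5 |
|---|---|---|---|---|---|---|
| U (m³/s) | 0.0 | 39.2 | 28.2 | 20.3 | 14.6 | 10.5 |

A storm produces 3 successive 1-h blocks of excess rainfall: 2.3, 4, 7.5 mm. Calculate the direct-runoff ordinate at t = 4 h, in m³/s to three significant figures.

By discrete convolution, Q_j = Σ (P_i / 10 mm) · U_{j−i}.
At t = 4 h (j=4): Q = (2.3/10)·14.6 + (4/10)·20.3 + (7.5/10)·28.2 = 32.6 m³/s.

Q ≈ 32.6 m³/s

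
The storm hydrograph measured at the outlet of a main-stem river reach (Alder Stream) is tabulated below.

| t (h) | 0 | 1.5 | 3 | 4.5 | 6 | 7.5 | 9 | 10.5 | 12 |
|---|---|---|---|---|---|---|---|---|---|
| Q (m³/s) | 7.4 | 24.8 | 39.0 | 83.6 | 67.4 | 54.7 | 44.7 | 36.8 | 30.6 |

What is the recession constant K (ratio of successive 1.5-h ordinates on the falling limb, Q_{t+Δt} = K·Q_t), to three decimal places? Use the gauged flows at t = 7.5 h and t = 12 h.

Using the recession-limb readings at t = 7.5 h and t = 12 h: Q falls from 54.7 to 30.6 m³/s over 3 intervals.
K = (Q₂/Q₁)^(1/3) = (30.6/54.7)^(1/3) = 0.824.

K ≈ 0.824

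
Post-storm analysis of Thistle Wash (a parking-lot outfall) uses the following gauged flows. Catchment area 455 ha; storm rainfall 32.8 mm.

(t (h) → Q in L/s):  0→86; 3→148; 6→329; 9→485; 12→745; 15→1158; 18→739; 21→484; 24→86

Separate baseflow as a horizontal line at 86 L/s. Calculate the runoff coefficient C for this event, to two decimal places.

ΣQ_DR = 3486 L/s; V = ΣQ_DR·Δt = 3.765 × 10^7 L.
Runoff depth d = V / A = 8.274 mm.
C = d / P = 8.274 / 32.8 = 0.25.

C ≈ 0.25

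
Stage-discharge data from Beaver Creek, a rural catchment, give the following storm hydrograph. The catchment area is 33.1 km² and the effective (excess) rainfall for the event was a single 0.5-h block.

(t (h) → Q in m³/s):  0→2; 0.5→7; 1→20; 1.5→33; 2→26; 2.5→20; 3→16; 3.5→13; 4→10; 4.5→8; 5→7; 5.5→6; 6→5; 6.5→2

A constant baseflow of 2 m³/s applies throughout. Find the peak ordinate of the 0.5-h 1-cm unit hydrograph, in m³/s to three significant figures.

U_p ≈ 38.8 m³/s

Direct runoff: 0.0, 5.0, 18.0, 31.0, 24.0, 18.0, 14.0, 11.0, 8.0, 6.0, 5.0, 4.0, 3.0, 0.0 m³/s; ΣQ_DR = 147.0 m³/s, peak = 31.0 m³/s.
Runoff depth d = ΣQ_DR·Δt / A = 147.0 × 1800 / (33.1 km²) = 7.994 mm.
The 1-cm UH is the DRH scaled by (10 mm)/d, so U_p = 31.0 × 10/7.994 = 38.8 m³/s.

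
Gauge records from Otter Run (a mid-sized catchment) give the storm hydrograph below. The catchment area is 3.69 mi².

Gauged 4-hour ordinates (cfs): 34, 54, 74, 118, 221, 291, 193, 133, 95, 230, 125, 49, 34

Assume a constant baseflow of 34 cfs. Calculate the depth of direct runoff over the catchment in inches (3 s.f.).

Direct runoff: 0.0, 20.0, 40.0, 84.0, 187.0, 257.0, 159.0, 99.0, 61.0, 196.0, 91.0, 15.0, 0.0 cfs; ΣQ_DR = 1209 cfs.
V = ΣQ_DR · Δt = 1209 × 14400 s = 1.741 × 10^7 ft³.
Over A = 3.69 mi², depth = V / A = 2.03 in.

d ≈ 2.03 in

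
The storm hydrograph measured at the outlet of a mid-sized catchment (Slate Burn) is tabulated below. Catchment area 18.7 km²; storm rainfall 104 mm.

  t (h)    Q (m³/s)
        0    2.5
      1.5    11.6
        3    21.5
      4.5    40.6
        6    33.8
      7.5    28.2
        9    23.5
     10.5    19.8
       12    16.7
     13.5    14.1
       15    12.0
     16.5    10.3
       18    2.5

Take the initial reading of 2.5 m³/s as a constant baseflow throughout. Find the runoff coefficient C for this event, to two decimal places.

ΣQ_DR = 204.6 m³/s; V = ΣQ_DR·Δt = 1.105 × 10^6 m³.
Runoff depth d = V / A = 59.08 mm.
C = d / P = 59.08 / 104 = 0.57.

C ≈ 0.57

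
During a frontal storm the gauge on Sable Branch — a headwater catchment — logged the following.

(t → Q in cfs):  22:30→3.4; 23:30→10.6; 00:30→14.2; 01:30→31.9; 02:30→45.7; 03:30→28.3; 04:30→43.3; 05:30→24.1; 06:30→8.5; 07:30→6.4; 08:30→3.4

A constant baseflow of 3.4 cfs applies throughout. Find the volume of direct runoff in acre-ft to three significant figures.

Direct-runoff ordinates (Q − Q_b): 0.0, 7.2, 10.8, 28.5, 42.3, 24.9, 39.9, 20.7, 5.1, 3.0, 0.0 cfs.
ΣQ_DR = 182.4 cfs.
With Δt = 1 h = 3600 s, V = ΣQ_DR · Δt = 182.4 × 3600 = 6.57 × 10^5 ft³ = 15.1 acre-ft.

V ≈ 15.1 acre-ft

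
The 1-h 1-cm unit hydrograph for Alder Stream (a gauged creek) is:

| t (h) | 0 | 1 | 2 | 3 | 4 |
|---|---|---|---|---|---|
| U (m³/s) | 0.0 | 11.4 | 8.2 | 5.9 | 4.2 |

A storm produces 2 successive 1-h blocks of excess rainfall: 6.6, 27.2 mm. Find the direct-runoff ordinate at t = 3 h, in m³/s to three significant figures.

Q ≈ 26.2 m³/s

By discrete convolution, Q_j = Σ (P_i / 10 mm) · U_{j−i}.
At t = 3 h (j=3): Q = (6.6/10)·5.9 + (27.2/10)·8.2 = 26.2 m³/s.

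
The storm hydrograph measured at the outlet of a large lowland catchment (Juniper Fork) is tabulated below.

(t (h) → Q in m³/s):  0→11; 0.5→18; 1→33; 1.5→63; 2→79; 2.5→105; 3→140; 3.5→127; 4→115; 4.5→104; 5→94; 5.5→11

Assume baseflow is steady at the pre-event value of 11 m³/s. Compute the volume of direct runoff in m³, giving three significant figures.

V ≈ 1.38 × 10^6 m³

Direct-runoff ordinates (Q − Q_b): 0.0, 7.0, 22.0, 52.0, 68.0, 94.0, 129.0, 116.0, 104.0, 93.0, 83.0, 0.0 m³/s.
ΣQ_DR = 768.0 m³/s.
With Δt = 0.5 h = 1800 s, V = ΣQ_DR · Δt = 768.0 × 1800 = 1.38 × 10^6 m³.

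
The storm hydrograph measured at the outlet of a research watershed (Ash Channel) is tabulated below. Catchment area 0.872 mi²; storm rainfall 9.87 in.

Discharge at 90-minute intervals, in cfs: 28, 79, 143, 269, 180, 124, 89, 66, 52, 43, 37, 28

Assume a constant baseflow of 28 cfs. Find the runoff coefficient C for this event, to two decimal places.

ΣQ_DR = 802.0 cfs; V = ΣQ_DR·Δt = 4.331 × 10^6 ft³.
Runoff depth d = V / A = 2.138 in.
C = d / P = 2.138 / 9.87 = 0.22.

C ≈ 0.22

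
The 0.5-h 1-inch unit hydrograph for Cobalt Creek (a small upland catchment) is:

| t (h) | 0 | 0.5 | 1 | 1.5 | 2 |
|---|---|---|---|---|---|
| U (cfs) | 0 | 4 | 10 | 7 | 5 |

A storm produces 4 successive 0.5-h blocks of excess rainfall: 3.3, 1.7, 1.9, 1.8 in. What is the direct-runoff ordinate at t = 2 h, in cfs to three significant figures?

By discrete convolution, Q_j = Σ (P_i / 1 in) · U_{j−i}.
At t = 2 h (j=4): Q = (3.3/1)·5 + (1.7/1)·7 + (1.9/1)·10 + (1.8/1)·4 = 54.6 cfs.

Q ≈ 54.6 cfs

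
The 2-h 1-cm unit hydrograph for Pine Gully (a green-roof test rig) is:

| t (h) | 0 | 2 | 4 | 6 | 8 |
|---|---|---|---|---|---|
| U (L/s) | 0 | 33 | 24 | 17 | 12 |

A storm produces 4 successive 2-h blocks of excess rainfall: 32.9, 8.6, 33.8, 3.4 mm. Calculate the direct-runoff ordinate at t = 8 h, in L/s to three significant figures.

By discrete convolution, Q_j = Σ (P_i / 10 mm) · U_{j−i}.
At t = 8 h (j=4): Q = (32.9/10)·12 + (8.6/10)·17 + (33.8/10)·24 + (3.4/10)·33 = 146 L/s.

Q ≈ 146 L/s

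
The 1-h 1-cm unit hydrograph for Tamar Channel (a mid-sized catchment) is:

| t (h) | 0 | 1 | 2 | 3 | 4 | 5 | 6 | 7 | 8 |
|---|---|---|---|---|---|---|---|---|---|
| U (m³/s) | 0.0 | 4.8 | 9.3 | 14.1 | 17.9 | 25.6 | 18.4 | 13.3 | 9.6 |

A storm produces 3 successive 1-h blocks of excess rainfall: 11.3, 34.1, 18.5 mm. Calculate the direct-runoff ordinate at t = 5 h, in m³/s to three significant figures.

Q ≈ 116 m³/s

By discrete convolution, Q_j = Σ (P_i / 10 mm) · U_{j−i}.
At t = 5 h (j=5): Q = (11.3/10)·25.6 + (34.1/10)·17.9 + (18.5/10)·14.1 = 116 m³/s.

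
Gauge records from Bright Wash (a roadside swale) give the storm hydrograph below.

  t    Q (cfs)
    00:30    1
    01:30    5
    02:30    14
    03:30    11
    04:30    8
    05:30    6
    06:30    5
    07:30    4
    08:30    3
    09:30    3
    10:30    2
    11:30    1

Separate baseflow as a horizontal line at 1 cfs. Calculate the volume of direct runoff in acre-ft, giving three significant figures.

V ≈ 4.21 acre-ft

Direct-runoff ordinates (Q − Q_b): 0.0, 4.0, 13.0, 10.0, 7.0, 5.0, 4.0, 3.0, 2.0, 2.0, 1.0, 0.0 cfs.
ΣQ_DR = 51.00 cfs.
With Δt = 1 h = 3600 s, V = ΣQ_DR · Δt = 51.00 × 3600 = 1.84 × 10^5 ft³ = 4.21 acre-ft.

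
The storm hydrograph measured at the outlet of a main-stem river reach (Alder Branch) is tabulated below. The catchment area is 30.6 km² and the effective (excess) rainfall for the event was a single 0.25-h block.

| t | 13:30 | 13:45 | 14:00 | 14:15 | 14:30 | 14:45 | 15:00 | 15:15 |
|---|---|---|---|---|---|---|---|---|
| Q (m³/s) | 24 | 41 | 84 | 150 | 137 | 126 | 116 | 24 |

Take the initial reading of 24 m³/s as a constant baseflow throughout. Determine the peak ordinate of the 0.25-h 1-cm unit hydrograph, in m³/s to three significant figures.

Direct runoff: 0.0, 17.0, 60.0, 126.0, 113.0, 102.0, 92.0, 0.0 m³/s; ΣQ_DR = 510.0 m³/s, peak = 126.0 m³/s.
Runoff depth d = ΣQ_DR·Δt / A = 510.0 × 900 / (30.6 km²) = 15.00 mm.
The 1-cm UH is the DRH scaled by (10 mm)/d, so U_p = 126.0 × 10/15.00 = 84.0 m³/s.

U_p ≈ 84.0 m³/s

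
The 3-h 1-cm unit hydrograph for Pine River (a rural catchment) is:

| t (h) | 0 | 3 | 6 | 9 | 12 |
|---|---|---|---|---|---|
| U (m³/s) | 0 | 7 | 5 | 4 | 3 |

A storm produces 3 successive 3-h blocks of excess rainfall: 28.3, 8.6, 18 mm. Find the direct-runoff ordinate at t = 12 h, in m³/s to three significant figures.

By discrete convolution, Q_j = Σ (P_i / 10 mm) · U_{j−i}.
At t = 12 h (j=4): Q = (28.3/10)·3 + (8.6/10)·4 + (18/10)·5 = 20.9 m³/s.

Q ≈ 20.9 m³/s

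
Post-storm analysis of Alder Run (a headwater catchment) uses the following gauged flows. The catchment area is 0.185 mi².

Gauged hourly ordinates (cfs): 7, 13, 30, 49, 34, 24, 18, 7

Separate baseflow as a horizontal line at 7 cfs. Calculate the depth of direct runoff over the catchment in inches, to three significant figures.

Direct runoff: 0.0, 6.0, 23.0, 42.0, 27.0, 17.0, 11.0, 0.0 cfs; ΣQ_DR = 126.0 cfs.
V = ΣQ_DR · Δt = 126.0 × 3600 s = 4.536 × 10^5 ft³.
Over A = 0.185 mi², depth = V / A = 1.06 in.

d ≈ 1.06 in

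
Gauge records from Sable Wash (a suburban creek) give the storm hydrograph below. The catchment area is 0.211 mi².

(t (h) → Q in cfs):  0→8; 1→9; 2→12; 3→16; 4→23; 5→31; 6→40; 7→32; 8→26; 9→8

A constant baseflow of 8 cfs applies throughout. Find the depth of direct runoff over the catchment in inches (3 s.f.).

d ≈ 0.918 in

Direct runoff: 0.0, 1.0, 4.0, 8.0, 15.0, 23.0, 32.0, 24.0, 18.0, 0.0 cfs; ΣQ_DR = 125.0 cfs.
V = ΣQ_DR · Δt = 125.0 × 3600 s = 4.500 × 10^5 ft³.
Over A = 0.211 mi², depth = V / A = 0.918 in.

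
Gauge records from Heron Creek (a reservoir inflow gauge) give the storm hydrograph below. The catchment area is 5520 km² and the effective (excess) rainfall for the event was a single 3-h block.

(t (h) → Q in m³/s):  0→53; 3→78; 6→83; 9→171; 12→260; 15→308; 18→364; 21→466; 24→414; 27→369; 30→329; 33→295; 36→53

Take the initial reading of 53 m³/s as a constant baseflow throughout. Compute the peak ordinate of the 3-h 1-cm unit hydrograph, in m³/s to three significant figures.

Direct runoff: 0.0, 25.0, 30.0, 118.0, 207.0, 255.0, 311.0, 413.0, 361.0, 316.0, 276.0, 242.0, 0.0 m³/s; ΣQ_DR = 2554 m³/s, peak = 413.0 m³/s.
Runoff depth d = ΣQ_DR·Δt / A = 2554 × 10800 / (5520 km²) = 4.997 mm.
The 1-cm UH is the DRH scaled by (10 mm)/d, so U_p = 413.0 × 10/4.997 = 827 m³/s.

U_p ≈ 827 m³/s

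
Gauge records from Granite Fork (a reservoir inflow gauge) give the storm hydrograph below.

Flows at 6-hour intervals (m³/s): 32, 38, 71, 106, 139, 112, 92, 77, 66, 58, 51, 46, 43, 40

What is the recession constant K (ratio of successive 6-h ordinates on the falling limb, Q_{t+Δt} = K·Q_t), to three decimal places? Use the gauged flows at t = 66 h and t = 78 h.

K ≈ 0.933

Using the recession-limb readings at t = 66 h and t = 78 h: Q falls from 46 to 40 m³/s over 2 intervals.
K = (Q₂/Q₁)^(1/2) = (40/46)^(1/2) = 0.933.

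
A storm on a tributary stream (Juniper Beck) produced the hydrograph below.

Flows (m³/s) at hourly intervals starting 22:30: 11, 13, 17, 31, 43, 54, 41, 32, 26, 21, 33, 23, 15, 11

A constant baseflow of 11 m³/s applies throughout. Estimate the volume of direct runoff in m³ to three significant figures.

V ≈ 7.81 × 10^5 m³

Direct-runoff ordinates (Q − Q_b): 0.0, 2.0, 6.0, 20.0, 32.0, 43.0, 30.0, 21.0, 15.0, 10.0, 22.0, 12.0, 4.0, 0.0 m³/s.
ΣQ_DR = 217.0 m³/s.
With Δt = 1 h = 3600 s, V = ΣQ_DR · Δt = 217.0 × 3600 = 7.81 × 10^5 m³.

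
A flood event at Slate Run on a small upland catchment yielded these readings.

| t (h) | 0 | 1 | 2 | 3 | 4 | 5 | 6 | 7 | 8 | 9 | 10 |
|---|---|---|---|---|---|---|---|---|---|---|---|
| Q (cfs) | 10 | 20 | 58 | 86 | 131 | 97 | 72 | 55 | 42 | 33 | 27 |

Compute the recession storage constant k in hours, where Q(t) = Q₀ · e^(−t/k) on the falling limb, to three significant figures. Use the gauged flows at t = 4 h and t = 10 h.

k ≈ 3.80 h

On the falling limb, Q drops from 131 to 27 cfs between t = 4 h and t = 10 h (Δt = 6 h).
k = −Δt / ln(Q₂/Q₁) = −6 / ln(27/131) = 3.80 h.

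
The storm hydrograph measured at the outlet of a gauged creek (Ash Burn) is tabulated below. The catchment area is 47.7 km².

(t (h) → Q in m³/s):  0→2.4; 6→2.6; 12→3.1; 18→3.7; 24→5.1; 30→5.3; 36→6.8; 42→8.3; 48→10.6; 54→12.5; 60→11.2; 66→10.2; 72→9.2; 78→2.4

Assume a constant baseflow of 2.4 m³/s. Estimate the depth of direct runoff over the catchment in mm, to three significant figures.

d ≈ 27.1 mm

Direct runoff: 0.0, 0.2, 0.7, 1.3, 2.7, 2.9, 4.4, 5.9, 8.2, 10.1, 8.8, 7.8, 6.8, 0.0 m³/s; ΣQ_DR = 59.80 m³/s.
V = ΣQ_DR · Δt = 59.80 × 21600 s = 1.292 × 10^6 m³.
Over A = 47.7 km², depth = V / A = 27.1 mm.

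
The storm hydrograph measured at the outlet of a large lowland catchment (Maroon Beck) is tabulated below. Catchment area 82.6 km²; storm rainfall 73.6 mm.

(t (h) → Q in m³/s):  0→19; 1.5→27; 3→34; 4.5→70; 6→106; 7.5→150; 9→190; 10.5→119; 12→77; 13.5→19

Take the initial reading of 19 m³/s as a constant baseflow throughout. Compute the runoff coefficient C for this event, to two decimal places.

ΣQ_DR = 621.0 m³/s; V = ΣQ_DR·Δt = 3.353 × 10^6 m³.
Runoff depth d = V / A = 40.60 mm.
C = d / P = 40.60 / 73.6 = 0.55.

C ≈ 0.55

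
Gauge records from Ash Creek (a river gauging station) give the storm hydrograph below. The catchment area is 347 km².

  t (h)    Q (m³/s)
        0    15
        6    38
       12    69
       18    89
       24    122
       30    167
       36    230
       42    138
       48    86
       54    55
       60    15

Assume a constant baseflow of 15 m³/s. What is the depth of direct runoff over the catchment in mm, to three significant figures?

d ≈ 53.5 mm

Direct runoff: 0.0, 23.0, 54.0, 74.0, 107.0, 152.0, 215.0, 123.0, 71.0, 40.0, 0.0 m³/s; ΣQ_DR = 859.0 m³/s.
V = ΣQ_DR · Δt = 859.0 × 21600 s = 1.855 × 10^7 m³.
Over A = 347 km², depth = V / A = 53.5 mm.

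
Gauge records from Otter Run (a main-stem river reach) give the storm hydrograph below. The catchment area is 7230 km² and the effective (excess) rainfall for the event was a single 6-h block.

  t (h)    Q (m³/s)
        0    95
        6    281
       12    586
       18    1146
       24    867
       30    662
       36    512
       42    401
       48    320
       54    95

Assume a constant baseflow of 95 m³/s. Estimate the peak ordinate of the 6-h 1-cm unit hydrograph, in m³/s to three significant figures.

U_p ≈ 876 m³/s

Direct runoff: 0.0, 186.0, 491.0, 1051.0, 772.0, 567.0, 417.0, 306.0, 225.0, 0.0 m³/s; ΣQ_DR = 4015 m³/s, peak = 1051.0 m³/s.
Runoff depth d = ΣQ_DR·Δt / A = 4015 × 21600 / (7230 km²) = 12.00 mm.
The 1-cm UH is the DRH scaled by (10 mm)/d, so U_p = 1051.0 × 10/12.00 = 876 m³/s.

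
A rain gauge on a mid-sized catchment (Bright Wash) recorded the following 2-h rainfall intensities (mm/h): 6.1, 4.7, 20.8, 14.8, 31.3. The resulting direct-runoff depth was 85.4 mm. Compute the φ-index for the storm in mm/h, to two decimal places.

φ ≈ 8.07 mm/h

Only the 3 blocks with intensity above φ contribute runoff: 20.8, 14.8, 31.3 mm/h.
Σ(I−φ)·Δt = d  ⇒  (20.8+14.8+31.3 − 3φ)·2 = 85.4
φ = (66.90 − 85.4/2) / 3 = 8.07 mm/h.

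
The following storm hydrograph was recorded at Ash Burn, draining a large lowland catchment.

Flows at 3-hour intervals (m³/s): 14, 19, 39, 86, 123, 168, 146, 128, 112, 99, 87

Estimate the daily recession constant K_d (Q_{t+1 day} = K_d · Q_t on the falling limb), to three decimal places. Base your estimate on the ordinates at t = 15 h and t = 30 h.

Between t = 15 h and t = 30 h the flow falls from 168 to 87 m³/s over 5×3 h = 15 h.
Per-interval ratio K = (87/168)^(1/5) = 0.8767; K_d = K^(24/3) = 0.349.

K_d ≈ 0.349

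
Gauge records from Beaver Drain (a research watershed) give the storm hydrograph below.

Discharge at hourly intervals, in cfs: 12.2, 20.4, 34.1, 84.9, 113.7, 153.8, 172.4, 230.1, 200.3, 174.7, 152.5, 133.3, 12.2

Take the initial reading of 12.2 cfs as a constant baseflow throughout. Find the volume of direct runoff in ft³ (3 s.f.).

Direct-runoff ordinates (Q − Q_b): 0.0, 8.2, 21.9, 72.7, 101.5, 141.6, 160.2, 217.9, 188.1, 162.5, 140.3, 121.1, 0.0 cfs.
ΣQ_DR = 1336 cfs.
With Δt = 1 h = 3600 s, V = ΣQ_DR · Δt = 1336 × 3600 = 4.81 × 10^6 ft³.

V ≈ 4.81 × 10^6 ft³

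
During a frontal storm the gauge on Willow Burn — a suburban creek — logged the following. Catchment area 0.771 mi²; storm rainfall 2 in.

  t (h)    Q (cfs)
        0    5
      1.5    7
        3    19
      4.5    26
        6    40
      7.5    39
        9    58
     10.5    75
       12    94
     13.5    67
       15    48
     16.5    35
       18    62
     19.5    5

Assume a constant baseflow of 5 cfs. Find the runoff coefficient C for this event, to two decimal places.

C ≈ 0.77

ΣQ_DR = 510.0 cfs; V = ΣQ_DR·Δt = 2.754 × 10^6 ft³.
Runoff depth d = V / A = 1.538 in.
C = d / P = 1.538 / 2 = 0.77.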